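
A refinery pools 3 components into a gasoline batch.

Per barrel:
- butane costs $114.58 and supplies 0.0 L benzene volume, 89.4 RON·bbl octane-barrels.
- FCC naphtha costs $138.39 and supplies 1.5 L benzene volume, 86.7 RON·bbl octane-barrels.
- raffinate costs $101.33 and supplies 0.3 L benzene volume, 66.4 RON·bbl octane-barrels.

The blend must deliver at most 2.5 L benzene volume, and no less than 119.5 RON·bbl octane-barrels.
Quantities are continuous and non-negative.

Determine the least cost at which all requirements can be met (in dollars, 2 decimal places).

$153.16

Let x1 = barrels of butane, x2 = barrels of FCC naphtha, x3 = barrels of raffinate.
min 114.58x1 + 138.39x2 + 101.33x3 s.t.:
  1.5x2 + 0.3x3 ≤ 2.5   (benzene volume)
  89.4x1 + 86.7x2 + 66.4x3 ≥ 119.5   (octane-barrels)
  x1, x2, x3 ≥ 0.
At the optimum only butane is positive (FCC naphtha, raffinate = 0). There the octane-barrels constraint is tight.
Solving gives x1 = 1.3367.
Hence cost = 114.58·1.3367 = $153.1591.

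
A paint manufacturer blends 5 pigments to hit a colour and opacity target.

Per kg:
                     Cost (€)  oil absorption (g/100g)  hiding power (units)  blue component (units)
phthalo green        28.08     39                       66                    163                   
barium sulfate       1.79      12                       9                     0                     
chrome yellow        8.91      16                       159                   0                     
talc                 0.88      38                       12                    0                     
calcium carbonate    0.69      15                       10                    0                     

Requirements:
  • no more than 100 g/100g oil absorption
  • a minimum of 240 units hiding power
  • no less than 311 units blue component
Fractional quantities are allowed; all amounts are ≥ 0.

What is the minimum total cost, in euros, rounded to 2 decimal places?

€59.97

Set it up as a linear program. Let x1 = kg of phthalo green, x2 = kg of barium sulfate, x3 = kg of chrome yellow, x4 = kg of talc, x5 = kg of calcium carbonate.
Minimize 28.08x1 + 1.79x2 + 8.91x3 + 0.88x4 + 0.69x5 s.t.:
  39x1 + 12x2 + 16x3 + 38x4 + 15x5 ≤ 100   (oil absorption)
  66x1 + 9x2 + 159x3 + 12x4 + 10x5 ≥ 240   (hiding power)
  163x1 ≥ 311   (blue component)
  x1, x2, x3, x4, x5 ≥ 0.
The optimal basis is {phthalo green, chrome yellow}; barium sulfate, talc, calcium carbonate drop out. Binding constraints: hiding power and blue component.
That vertex is x1 = 1.908, x3 = 0.7174.
Cost = 28.08·1.908 + 8.91·0.7174 = 59.9687.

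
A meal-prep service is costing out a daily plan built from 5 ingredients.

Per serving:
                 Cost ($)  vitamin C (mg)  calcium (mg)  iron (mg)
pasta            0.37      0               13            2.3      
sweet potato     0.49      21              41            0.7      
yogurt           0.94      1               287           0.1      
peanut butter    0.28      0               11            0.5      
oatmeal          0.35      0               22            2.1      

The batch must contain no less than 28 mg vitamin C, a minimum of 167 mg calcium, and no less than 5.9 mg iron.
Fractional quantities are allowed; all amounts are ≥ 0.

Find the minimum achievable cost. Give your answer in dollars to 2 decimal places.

$1.67

Let x1 = servings of pasta, x2 = servings of sweet potato, x3 = servings of yogurt, x4 = servings of peanut butter, x5 = servings of oatmeal.
Minimize 0.37x1 + 0.49x2 + 0.94x3 + 0.28x4 + 0.35x5 subject to:
  21x2 + 1x3 ≥ 28   (vitamin C)
  13x1 + 41x2 + 287x3 + 11x4 + 22x5 ≥ 167   (calcium)
  2.3x1 + 0.7x2 + 0.1x3 + 0.5x4 + 2.1x5 ≥ 5.9   (iron)
  x1, x2, x3, x4, x5 ≥ 0.
At the optimum only sweet potato, yogurt, oatmeal are positive (pasta, peanut butter = 0). The vitamin C, calcium, iron requirements are met with equality.
Optimal quantities: sweet potato = 1.323 servings, yogurt = 0.2121 servings, oatmeal = 2.358 servings.
Total cost: 0.49·1.323 + 0.94·0.2121 + 0.35·2.358 = 1.6729.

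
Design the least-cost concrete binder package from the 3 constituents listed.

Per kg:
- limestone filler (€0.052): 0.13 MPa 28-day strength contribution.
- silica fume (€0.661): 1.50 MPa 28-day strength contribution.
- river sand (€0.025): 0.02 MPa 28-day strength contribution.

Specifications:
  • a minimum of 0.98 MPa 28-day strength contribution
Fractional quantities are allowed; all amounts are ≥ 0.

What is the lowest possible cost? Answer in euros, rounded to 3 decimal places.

€0.392

Treat it as an LP. Let x1 = kg of limestone filler, x2 = kg of silica fume, x3 = kg of river sand.
Minimise 0.052x1 + 0.661x2 + 0.025x3 subject to:
  0.13x1 + 1.5x2 + 0.02x3 ≥ 0.98   (28-day strength contribution)
  x1, x2, x3 ≥ 0.
At the optimum only limestone filler is positive (silica fume, river sand = 0). There the 28-day strength contribution constraint is tight.
That vertex is x1 = 7.538.
Cost = 0.052·7.538 = 0.39198.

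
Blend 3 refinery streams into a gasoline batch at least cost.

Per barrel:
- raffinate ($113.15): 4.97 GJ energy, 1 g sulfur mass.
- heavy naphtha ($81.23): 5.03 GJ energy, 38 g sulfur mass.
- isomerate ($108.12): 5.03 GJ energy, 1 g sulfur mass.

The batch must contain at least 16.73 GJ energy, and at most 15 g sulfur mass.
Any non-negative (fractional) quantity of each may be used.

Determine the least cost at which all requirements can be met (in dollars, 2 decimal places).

Let x1 = barrels of raffinate, x2 = barrels of heavy naphtha, x3 = barrels of isomerate.
min 113.15x1 + 81.23x2 + 108.12x3 subject to:
  4.97x1 + 5.03x2 + 5.03x3 ≥ 16.73   (energy)
  1x1 + 38x2 + 1x3 ≤ 15   (sulfur mass)
  x1, x2, x3 ≥ 0.
The cheapest feasible vertex uses only heavy naphtha, isomerate; raffinate is not used. Binding constraints: energy and sulfur mass.
That vertex is x2 = 0.315512, x3 = 3.01053.
Hence cost = 81.23·0.315512 + 108.12·3.01053 = $351.1275.

$351.13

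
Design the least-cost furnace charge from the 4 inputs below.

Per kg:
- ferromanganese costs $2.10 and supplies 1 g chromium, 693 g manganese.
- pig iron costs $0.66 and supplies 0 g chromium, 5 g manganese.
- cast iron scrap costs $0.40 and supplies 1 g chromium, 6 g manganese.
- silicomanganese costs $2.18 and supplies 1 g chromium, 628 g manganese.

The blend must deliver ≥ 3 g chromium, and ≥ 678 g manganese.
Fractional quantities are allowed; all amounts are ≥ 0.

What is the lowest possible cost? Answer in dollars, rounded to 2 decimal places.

Set it up as a linear program. Let x1 = kg of ferromanganese, x2 = kg of pig iron, x3 = kg of cast iron scrap, x4 = kg of silicomanganese.
min 2.1x1 + 0.66x2 + 0.4x3 + 2.18x4 with:
  1x1 + 1x3 + 1x4 ≥ 3   (chromium)
  693x1 + 5x2 + 6x3 + 628x4 ≥ 678   (manganese)
  x1, x2, x3, x4 ≥ 0.
The cheapest feasible vertex uses only ferromanganese, cast iron scrap; pig iron, silicomanganese are not used. The chromium and manganese requirements are met with equality.
That vertex is x1 = 0.9607, x3 = 2.039.
Objective = 2.1·0.9607 + 0.4·2.039 = 2.8331.

$2.83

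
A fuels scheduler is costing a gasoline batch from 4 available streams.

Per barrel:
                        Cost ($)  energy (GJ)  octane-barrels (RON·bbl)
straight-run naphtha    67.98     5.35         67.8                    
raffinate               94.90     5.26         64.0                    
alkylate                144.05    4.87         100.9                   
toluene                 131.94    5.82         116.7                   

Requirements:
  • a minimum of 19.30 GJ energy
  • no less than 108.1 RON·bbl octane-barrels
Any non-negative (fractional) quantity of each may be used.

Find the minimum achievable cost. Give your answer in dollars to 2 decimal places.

Let x1 = barrels of straight-run naphtha, x2 = barrels of raffinate, x3 = barrels of alkylate, x4 = barrels of toluene.
Minimize 67.98x1 + 94.9x2 + 144.05x3 + 131.94x4 s.t.:
  5.35x1 + 5.26x2 + 4.87x3 + 5.82x4 ≥ 19.3   (energy)
  67.8x1 + 64x2 + 100.9x3 + 116.7x4 ≥ 108.1   (octane-barrels)
  x1, x2, x3, x4 ≥ 0.
At the optimum only straight-run naphtha is positive (raffinate, alkylate, toluene = 0). There the energy constraint is tight.
Optimal quantities: straight-run naphtha = 3.6075 barrels.
Cost = 67.98·3.6075 = 245.2379.

$245.24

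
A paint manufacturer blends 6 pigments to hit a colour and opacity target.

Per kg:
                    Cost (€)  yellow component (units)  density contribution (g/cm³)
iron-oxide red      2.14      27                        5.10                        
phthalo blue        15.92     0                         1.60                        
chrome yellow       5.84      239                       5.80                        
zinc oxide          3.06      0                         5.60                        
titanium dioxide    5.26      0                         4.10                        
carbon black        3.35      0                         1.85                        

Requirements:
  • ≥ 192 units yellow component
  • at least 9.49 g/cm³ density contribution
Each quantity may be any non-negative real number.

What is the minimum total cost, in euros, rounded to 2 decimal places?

This is a linear program. Let x1 = kg of iron-oxide red, x2 = kg of phthalo blue, x3 = kg of chrome yellow, x4 = kg of zinc oxide, x5 = kg of titanium dioxide, x6 = kg of carbon black.
Minimise 2.14x1 + 15.92x2 + 5.84x3 + 3.06x4 + 5.26x5 + 3.35x6 with:
  27x1 + 239x3 ≥ 192   (yellow component)
  5.1x1 + 1.6x2 + 5.8x3 + 5.6x4 + 4.1x5 + 1.85x6 ≥ 9.49   (density contribution)
  x1, x2, x3, x4, x5, x6 ≥ 0.
The optimal basis is {iron-oxide red, chrome yellow}; phthalo blue, zinc oxide, titanium dioxide, carbon black drop out. Binding constraints: yellow component and density contribution.
That vertex is x1 = 1.087, x3 = 0.6806.
Hence cost = 2.14·1.087 + 5.84·0.6806 = €6.3009.

€6.30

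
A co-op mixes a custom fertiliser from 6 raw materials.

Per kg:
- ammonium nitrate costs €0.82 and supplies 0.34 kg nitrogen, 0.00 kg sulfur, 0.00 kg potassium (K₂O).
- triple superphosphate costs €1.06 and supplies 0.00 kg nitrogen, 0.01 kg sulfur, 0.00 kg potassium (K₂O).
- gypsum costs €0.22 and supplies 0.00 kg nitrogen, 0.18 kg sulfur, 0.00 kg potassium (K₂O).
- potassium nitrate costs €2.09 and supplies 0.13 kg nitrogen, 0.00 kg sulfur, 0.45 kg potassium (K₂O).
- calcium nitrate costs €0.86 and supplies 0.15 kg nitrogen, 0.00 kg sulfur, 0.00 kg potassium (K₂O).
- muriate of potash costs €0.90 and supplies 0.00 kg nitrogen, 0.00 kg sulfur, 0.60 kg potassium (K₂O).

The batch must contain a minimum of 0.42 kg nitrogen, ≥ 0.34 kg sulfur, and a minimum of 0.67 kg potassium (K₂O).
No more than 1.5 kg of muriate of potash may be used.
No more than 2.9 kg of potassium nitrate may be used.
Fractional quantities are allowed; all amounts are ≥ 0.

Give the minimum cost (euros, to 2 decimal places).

Treat it as an LP. Let x1 = kg of ammonium nitrate, x2 = kg of triple superphosphate, x3 = kg of gypsum, x4 = kg of potassium nitrate, x5 = kg of calcium nitrate, x6 = kg of muriate of potash.
Minimise 0.82x1 + 1.06x2 + 0.22x3 + 2.09x4 + 0.86x5 + 0.9x6 s.t.:
  0.34x1 + 0.13x4 + 0.15x5 ≥ 0.42   (nitrogen)
  0.01x2 + 0.18x3 ≥ 0.34   (sulfur)
  0.45x4 + 0.6x6 ≥ 0.67   (potassium (K₂O))
  x6 ≤ 1.5
  x4 ≤ 2.9
  x1, x2, x3, x4, x5, x6 ≥ 0.
The cheapest feasible vertex uses only ammonium nitrate, gypsum, muriate of potash; triple superphosphate, potassium nitrate, calcium nitrate are not used. The nitrogen, sulfur, potassium (K₂O) requirements are met with equality.
So ammonium nitrate = 1.235 kg, gypsum = 1.889 kg, muriate of potash = 1.117 kg.
Hence cost = 0.82·1.235 + 0.22·1.889 + 0.9·1.117 = €2.4336.

€2.43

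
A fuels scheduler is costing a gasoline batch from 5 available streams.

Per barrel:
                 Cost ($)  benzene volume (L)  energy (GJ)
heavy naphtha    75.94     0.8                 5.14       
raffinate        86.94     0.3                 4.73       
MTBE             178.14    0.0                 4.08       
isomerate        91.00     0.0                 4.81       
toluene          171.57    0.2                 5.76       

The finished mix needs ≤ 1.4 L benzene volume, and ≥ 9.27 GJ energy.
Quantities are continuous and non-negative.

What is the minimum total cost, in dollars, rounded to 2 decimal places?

$138.10

This is a linear program. Let x1 = barrels of heavy naphtha, x2 = barrels of raffinate, x3 = barrels of MTBE, x4 = barrels of isomerate, x5 = barrels of toluene.
Minimize 75.94x1 + 86.94x2 + 178.14x3 + 91x4 + 171.57x5 s.t.:
  0.8x1 + 0.3x2 + 0.2x5 ≤ 1.4   (benzene volume)
  5.14x1 + 4.73x2 + 4.08x3 + 4.81x4 + 5.76x5 ≥ 9.27   (energy)
  x1, x2, x3, x4, x5 ≥ 0.
The minimum-cost mix takes nothing from raffinate, MTBE, toluene — only heavy naphtha, isomerate. Binding constraints: benzene volume and energy.
Optimal quantities: heavy naphtha = 1.75 barrels, isomerate = 0.05717 barrels.
Objective = 75.94·1.75 + 91·0.05717 = 138.0975.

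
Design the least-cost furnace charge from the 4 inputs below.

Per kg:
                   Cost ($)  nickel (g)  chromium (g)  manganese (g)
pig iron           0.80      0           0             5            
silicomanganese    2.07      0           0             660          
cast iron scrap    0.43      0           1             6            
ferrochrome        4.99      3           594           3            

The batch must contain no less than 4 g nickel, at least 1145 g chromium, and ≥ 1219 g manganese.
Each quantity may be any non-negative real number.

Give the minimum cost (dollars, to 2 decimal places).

Treat it as an LP. Let x1 = kg of pig iron, x2 = kg of silicomanganese, x3 = kg of cast iron scrap, x4 = kg of ferrochrome.
min 0.8x1 + 2.07x2 + 0.43x3 + 4.99x4 subject to:
  3x4 ≥ 4   (nickel)
  1x3 + 594x4 ≥ 1145   (chromium)
  5x1 + 660x2 + 6x3 + 3x4 ≥ 1219   (manganese)
  x1, x2, x3, x4 ≥ 0.
The optimal basis is {silicomanganese, ferrochrome}; pig iron, cast iron scrap drop out. Binding constraints: chromium and manganese.
That vertex is x2 = 1.8382, x4 = 1.9276.
Cost = 2.07·1.8382 + 4.99·1.9276 = 13.4238.

$13.42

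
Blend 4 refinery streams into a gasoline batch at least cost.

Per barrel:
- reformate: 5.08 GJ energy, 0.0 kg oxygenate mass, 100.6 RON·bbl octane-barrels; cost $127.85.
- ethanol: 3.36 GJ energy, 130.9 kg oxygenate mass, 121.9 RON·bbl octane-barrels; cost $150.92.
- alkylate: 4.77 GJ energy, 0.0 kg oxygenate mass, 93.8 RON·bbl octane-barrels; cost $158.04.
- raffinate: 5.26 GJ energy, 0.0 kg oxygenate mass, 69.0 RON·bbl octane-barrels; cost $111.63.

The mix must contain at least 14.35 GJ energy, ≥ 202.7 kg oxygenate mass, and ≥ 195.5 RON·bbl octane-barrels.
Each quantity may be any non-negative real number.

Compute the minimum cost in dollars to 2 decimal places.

$427.82

Let x1 = barrels of reformate, x2 = barrels of ethanol, x3 = barrels of alkylate, x4 = barrels of raffinate.
Minimize 127.85x1 + 150.92x2 + 158.04x3 + 111.63x4 with:
  5.08x1 + 3.36x2 + 4.77x3 + 5.26x4 ≥ 14.35   (energy)
  130.9x2 ≥ 202.7   (oxygenate mass)
  100.6x1 + 121.9x2 + 93.8x3 + 69x4 ≥ 195.5   (octane-barrels)
  x1, x2, x3, x4 ≥ 0.
The optimal basis is {ethanol, raffinate}; reformate, alkylate drop out. The energy and oxygenate mass requirements are met with equality.
Solving gives x2 = 1.5485, x4 = 1.739.
Cost = 150.92·1.5485 + 111.63·1.739 = 427.8242.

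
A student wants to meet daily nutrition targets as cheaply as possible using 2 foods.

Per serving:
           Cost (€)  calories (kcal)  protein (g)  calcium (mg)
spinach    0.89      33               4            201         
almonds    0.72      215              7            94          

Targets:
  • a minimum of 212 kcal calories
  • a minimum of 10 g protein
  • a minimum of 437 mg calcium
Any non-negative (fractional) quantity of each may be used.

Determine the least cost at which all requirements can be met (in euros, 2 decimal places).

Let x1 = servings of spinach, x2 = servings of almonds.
Minimise 0.89x1 + 0.72x2 subject to:
  33x1 + 215x2 ≥ 212   (calories)
  4x1 + 7x2 ≥ 10   (protein)
  201x1 + 94x2 ≥ 437   (calcium)
  x1, x2 ≥ 0.
Both inputs are positive at the optimum. Binding constraints: calories and calcium.
That vertex is x1 = 1.845, x2 = 0.7028.
Cost = 0.89·1.845 + 0.72·0.7028 = 2.1481.

€2.15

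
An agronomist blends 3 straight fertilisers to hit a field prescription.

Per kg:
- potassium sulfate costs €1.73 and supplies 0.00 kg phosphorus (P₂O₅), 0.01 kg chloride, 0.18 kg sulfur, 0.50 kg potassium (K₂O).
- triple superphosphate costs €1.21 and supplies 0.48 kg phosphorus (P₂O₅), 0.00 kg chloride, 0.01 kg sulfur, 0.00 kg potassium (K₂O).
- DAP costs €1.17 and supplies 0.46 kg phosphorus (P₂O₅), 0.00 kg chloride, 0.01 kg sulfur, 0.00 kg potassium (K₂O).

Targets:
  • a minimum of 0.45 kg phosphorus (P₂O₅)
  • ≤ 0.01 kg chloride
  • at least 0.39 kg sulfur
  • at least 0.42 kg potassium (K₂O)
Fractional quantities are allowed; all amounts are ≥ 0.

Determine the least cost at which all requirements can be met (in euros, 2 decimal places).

€26.30

Let x1 = kg of potassium sulfate, x2 = kg of triple superphosphate, x3 = kg of DAP.
min 1.73x1 + 1.21x2 + 1.17x3 subject to:
  0.48x2 + 0.46x3 ≥ 0.45   (phosphorus (P₂O₅))
  0.01x1 ≤ 0.01   (chloride)
  0.18x1 + 0.01x2 + 0.01x3 ≥ 0.39   (sulfur)
  0.5x1 ≥ 0.42   (potassium (K₂O))
  x1, x2, x3 ≥ 0.
The optimal basis is {potassium sulfate, DAP}; triple superphosphate drops out. Binding constraints: chloride and sulfur.
Optimal quantities: potassium sulfate = 1 kg, DAP = 21 kg.
Hence cost = 1.73·1 + 1.17·21 = €26.3000.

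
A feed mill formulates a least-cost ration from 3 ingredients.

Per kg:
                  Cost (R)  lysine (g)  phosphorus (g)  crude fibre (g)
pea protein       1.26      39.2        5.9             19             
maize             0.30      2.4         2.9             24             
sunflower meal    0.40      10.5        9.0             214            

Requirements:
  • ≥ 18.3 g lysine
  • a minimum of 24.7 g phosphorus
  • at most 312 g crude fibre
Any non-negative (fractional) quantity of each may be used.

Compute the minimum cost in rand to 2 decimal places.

R2.15

Set it up as a linear program. Let x1 = kg of pea protein, x2 = kg of maize, x3 = kg of sunflower meal.
min 1.26x1 + 0.3x2 + 0.4x3 subject to:
  39.2x1 + 2.4x2 + 10.5x3 ≥ 18.3   (lysine)
  5.9x1 + 2.9x2 + 9x3 ≥ 24.7   (phosphorus)
  19x1 + 24x2 + 214x3 ≤ 312   (crude fibre)
  x1, x2, x3 ≥ 0.
The cheapest feasible vertex uses only maize, sunflower meal; pea protein is not used. There the phosphorus and crude fibre constraints are tight.
That vertex is x2 = 6.124, x3 = 0.7711.
Cost = 0.3·6.124 + 0.4·0.7711 = 2.1456.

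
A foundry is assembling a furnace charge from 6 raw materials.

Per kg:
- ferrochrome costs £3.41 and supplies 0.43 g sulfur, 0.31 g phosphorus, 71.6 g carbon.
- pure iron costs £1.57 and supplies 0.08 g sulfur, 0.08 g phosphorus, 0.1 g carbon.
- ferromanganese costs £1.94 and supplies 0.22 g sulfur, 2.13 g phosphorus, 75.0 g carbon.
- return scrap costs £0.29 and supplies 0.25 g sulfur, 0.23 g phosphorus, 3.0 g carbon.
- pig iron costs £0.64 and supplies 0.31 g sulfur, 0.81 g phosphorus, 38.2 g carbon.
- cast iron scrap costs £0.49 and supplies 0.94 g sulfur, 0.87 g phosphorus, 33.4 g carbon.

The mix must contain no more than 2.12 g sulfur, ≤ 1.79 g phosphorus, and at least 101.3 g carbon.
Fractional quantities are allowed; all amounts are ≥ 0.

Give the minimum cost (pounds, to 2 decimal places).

Let x1 = kg of ferrochrome, x2 = kg of pure iron, x3 = kg of ferromanganese, x4 = kg of return scrap, x5 = kg of pig iron, x6 = kg of cast iron scrap.
Minimise 3.41x1 + 1.57x2 + 1.94x3 + 0.29x4 + 0.64x5 + 0.49x6 s.t.:
  0.43x1 + 0.08x2 + 0.22x3 + 0.25x4 + 0.31x5 + 0.94x6 ≤ 2.12   (sulfur)
  0.31x1 + 0.08x2 + 2.13x3 + 0.23x4 + 0.81x5 + 0.87x6 ≤ 1.79   (phosphorus)
  71.6x1 + 0.1x2 + 75x3 + 3x4 + 38.2x5 + 33.4x6 ≥ 101.3   (carbon)
  x1, x2, x3, x4, x5, x6 ≥ 0.
The cheapest feasible vertex uses only ferrochrome, pig iron; pure iron, ferromanganese, return scrap, cast iron scrap are not used. The phosphorus and carbon requirements are met with equality.
So ferrochrome = 0.2963 kg, pig iron = 2.096 kg.
Hence cost = 3.41·0.2963 + 0.64·2.096 = £2.3518.

£2.35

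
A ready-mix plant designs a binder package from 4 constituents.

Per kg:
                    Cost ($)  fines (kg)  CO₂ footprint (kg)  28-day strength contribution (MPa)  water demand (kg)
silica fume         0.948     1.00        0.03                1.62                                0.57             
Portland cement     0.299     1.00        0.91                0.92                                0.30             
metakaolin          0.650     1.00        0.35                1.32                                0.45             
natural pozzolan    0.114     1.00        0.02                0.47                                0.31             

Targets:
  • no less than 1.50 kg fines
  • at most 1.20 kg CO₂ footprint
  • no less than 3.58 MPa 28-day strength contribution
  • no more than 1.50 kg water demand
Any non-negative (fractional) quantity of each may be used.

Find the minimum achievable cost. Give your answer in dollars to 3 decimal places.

Set it up as a linear program. Let x1 = kg of silica fume, x2 = kg of Portland cement, x3 = kg of metakaolin, x4 = kg of natural pozzolan.
Minimise 0.948x1 + 0.299x2 + 0.65x3 + 0.114x4 subject to:
  1x1 + 1x2 + 1x3 + 1x4 ≥ 1.5   (fines)
  0.03x1 + 0.91x2 + 0.35x3 + 0.02x4 ≤ 1.2   (CO₂ footprint)
  1.62x1 + 0.92x2 + 1.32x3 + 0.47x4 ≥ 3.58   (28-day strength contribution)
  0.57x1 + 0.3x2 + 0.45x3 + 0.31x4 ≤ 1.5   (water demand)
  x1, x2, x3, x4 ≥ 0.
The cheapest feasible vertex uses only Portland cement, metakaolin, natural pozzolan; silica fume is not used. There the CO₂ footprint, 28-day strength contribution, water demand constraints are tight.
Solving gives x2 = 0.6794, x3 = 1.552, x4 = 1.928.
Objective = 0.299·0.6794 + 0.65·1.552 + 0.114·1.928 = 1.43173.

$1.432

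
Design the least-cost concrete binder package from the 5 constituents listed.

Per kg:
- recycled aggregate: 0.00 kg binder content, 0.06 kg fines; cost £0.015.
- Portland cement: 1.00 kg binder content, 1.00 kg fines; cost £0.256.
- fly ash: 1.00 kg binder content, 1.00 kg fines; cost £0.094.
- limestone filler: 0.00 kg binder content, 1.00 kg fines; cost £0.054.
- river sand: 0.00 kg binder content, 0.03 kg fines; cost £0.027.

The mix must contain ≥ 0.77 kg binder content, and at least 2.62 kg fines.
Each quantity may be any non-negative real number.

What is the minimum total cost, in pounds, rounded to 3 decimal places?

£0.172

Let x1 = kg of recycled aggregate, x2 = kg of Portland cement, x3 = kg of fly ash, x4 = kg of limestone filler, x5 = kg of river sand.
Minimize 0.015x1 + 0.256x2 + 0.094x3 + 0.054x4 + 0.027x5 s.t.:
  1x2 + 1x3 ≥ 0.77   (binder content)
  0.06x1 + 1x2 + 1x3 + 1x4 + 0.03x5 ≥ 2.62   (fines)
  x1, x2, x3, x4, x5 ≥ 0.
The minimum-cost mix takes nothing from recycled aggregate, Portland cement, river sand — only fly ash, limestone filler. Binding constraints: binder content and fines.
Optimal quantities: fly ash = 0.77 kg, limestone filler = 1.85 kg.
Hence cost = 0.094·0.77 + 0.054·1.85 = £0.17228.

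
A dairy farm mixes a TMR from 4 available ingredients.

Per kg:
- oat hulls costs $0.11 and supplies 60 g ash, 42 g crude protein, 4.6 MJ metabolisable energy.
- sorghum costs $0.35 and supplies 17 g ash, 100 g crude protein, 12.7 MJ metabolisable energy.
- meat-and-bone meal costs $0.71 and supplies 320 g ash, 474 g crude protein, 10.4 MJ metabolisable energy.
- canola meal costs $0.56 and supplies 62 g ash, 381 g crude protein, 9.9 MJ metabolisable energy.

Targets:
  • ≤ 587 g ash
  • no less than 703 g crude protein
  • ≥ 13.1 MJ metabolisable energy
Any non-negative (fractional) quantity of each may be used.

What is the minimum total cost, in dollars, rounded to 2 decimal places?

Let x1 = kg of oat hulls, x2 = kg of sorghum, x3 = kg of meat-and-bone meal, x4 = kg of canola meal.
Minimize 0.11x1 + 0.35x2 + 0.71x3 + 0.56x4 subject to:
  60x1 + 17x2 + 320x3 + 62x4 ≤ 587   (ash)
  42x1 + 100x2 + 474x3 + 381x4 ≥ 703   (crude protein)
  4.6x1 + 12.7x2 + 10.4x3 + 9.9x4 ≥ 13.1   (metabolisable energy)
  x1, x2, x3, x4 ≥ 0.
The optimal basis is {canola meal}; oat hulls, sorghum, meat-and-bone meal drop out. There the crude protein constraint is tight.
That vertex is x4 = 1.845.
Total cost: 0.56·1.845 = 1.0332.

$1.03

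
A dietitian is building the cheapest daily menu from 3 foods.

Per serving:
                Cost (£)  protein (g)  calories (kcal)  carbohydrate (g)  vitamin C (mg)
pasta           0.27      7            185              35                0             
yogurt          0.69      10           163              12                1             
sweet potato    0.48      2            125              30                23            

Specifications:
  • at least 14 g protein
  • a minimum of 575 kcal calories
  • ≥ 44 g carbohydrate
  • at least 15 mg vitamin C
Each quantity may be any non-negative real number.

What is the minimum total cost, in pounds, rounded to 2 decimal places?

£1.03

Let x1 = servings of pasta, x2 = servings of yogurt, x3 = servings of sweet potato.
Minimize 0.27x1 + 0.69x2 + 0.48x3 with:
  7x1 + 10x2 + 2x3 ≥ 14   (protein)
  185x1 + 163x2 + 125x3 ≥ 575   (calories)
  35x1 + 12x2 + 30x3 ≥ 44   (carbohydrate)
  1x2 + 23x3 ≥ 15   (vitamin C)
  x1, x2, x3 ≥ 0.
At the optimum only pasta, sweet potato are positive (yogurt = 0). There the calories and vitamin C constraints are tight.
Solving gives x1 = 2.667, x3 = 0.6522.
Cost = 0.27·2.667 + 0.48·0.6522 = 1.0331.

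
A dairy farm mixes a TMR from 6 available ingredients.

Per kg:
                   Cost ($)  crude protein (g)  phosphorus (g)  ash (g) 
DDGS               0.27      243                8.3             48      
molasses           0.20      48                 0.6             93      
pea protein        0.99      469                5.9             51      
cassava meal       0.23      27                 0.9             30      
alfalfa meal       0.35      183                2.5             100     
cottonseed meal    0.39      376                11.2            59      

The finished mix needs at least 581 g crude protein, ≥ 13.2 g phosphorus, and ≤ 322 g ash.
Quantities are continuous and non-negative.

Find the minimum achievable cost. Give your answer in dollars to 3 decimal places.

$0.603

Let x1 = kg of DDGS, x2 = kg of molasses, x3 = kg of pea protein, x4 = kg of cassava meal, x5 = kg of alfalfa meal, x6 = kg of cottonseed meal.
Minimise 0.27x1 + 0.2x2 + 0.99x3 + 0.23x4 + 0.35x5 + 0.39x6 s.t.:
  243x1 + 48x2 + 469x3 + 27x4 + 183x5 + 376x6 ≥ 581   (crude protein)
  8.3x1 + 0.6x2 + 5.9x3 + 0.9x4 + 2.5x5 + 11.2x6 ≥ 13.2   (phosphorus)
  48x1 + 93x2 + 51x3 + 30x4 + 100x5 + 59x6 ≤ 322   (ash)
  x1, x2, x3, x4, x5, x6 ≥ 0.
The cheapest feasible vertex uses only cottonseed meal; DDGS, molasses, pea protein, cassava meal, alfalfa meal are not used. The crude protein requirement is met with equality.
Solving gives x6 = 1.545.
Objective = 0.39·1.545 = 0.60255.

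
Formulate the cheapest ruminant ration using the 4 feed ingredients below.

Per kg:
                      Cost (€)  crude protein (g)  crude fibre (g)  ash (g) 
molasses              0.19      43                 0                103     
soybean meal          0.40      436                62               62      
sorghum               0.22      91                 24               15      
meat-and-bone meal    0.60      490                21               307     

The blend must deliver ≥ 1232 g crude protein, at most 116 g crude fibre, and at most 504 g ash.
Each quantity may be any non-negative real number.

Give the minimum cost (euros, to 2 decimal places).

Treat it as an LP. Let x1 = kg of molasses, x2 = kg of soybean meal, x3 = kg of sorghum, x4 = kg of meat-and-bone meal.
min 0.19x1 + 0.4x2 + 0.22x3 + 0.6x4 with:
  43x1 + 436x2 + 91x3 + 490x4 ≥ 1232   (crude protein)
  62x2 + 24x3 + 21x4 ≤ 116   (crude fibre)
  103x1 + 62x2 + 15x3 + 307x4 ≤ 504   (ash)
  x1, x2, x3, x4 ≥ 0.
The cheapest feasible vertex uses only soybean meal, meat-and-bone meal; molasses, sorghum are not used. There the crude protein and crude fibre constraints are tight.
So soybean meal = 1.459 kg, meat-and-bone meal = 1.216 kg.
Cost = 0.4·1.459 + 0.6·1.216 = 1.3132.

€1.31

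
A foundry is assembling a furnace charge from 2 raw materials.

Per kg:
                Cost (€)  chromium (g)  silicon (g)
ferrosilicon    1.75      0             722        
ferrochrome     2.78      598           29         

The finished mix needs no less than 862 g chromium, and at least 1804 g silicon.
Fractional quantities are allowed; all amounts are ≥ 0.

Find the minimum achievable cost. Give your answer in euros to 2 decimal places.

€8.28

Let x1 = kg of ferrosilicon, x2 = kg of ferrochrome.
Minimise 1.75x1 + 2.78x2 s.t.:
  598x2 ≥ 862   (chromium)
  722x1 + 29x2 ≥ 1804   (silicon)
  x1, x2 ≥ 0.
Both inputs are positive at the optimum. There the chromium and silicon constraints are tight.
So ferrosilicon = 2.441 kg, ferrochrome = 1.441 kg.
Objective = 1.75·2.441 + 2.78·1.441 = 8.2777.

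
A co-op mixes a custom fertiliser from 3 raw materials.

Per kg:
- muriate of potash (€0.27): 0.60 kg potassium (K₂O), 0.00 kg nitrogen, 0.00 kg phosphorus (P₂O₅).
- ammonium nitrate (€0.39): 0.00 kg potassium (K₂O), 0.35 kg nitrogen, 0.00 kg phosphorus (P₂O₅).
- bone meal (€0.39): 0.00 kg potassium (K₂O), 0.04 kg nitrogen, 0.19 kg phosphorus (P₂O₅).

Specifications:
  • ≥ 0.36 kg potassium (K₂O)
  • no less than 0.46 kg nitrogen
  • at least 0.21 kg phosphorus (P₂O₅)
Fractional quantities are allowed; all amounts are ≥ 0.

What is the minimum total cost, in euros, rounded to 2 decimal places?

Let x1 = kg of muriate of potash, x2 = kg of ammonium nitrate, x3 = kg of bone meal.
min 0.27x1 + 0.39x2 + 0.39x3 s.t.:
  0.6x1 ≥ 0.36   (potassium (K₂O))
  0.35x2 + 0.04x3 ≥ 0.46   (nitrogen)
  0.19x3 ≥ 0.21   (phosphorus (P₂O₅))
  x1, x2, x3 ≥ 0.
The optimal mix uses every input. There the potassium (K₂O), nitrogen, phosphorus (P₂O₅) constraints are tight.
Optimal quantities: muriate of potash = 0.6 kg, ammonium nitrate = 1.188 kg, bone meal = 1.105 kg.
Hence cost = 0.27·0.6 + 0.39·1.188 + 0.39·1.105 = €1.0563.

€1.06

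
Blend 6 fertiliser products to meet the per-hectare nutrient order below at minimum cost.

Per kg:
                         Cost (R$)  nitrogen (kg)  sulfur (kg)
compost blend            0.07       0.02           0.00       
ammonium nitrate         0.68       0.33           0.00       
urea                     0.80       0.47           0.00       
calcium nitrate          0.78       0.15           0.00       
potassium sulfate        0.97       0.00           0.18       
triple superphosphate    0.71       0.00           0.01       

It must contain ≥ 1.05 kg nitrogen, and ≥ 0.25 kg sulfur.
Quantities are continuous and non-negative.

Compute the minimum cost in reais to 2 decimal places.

This is a linear program. Let x1 = kg of compost blend, x2 = kg of ammonium nitrate, x3 = kg of urea, x4 = kg of calcium nitrate, x5 = kg of potassium sulfate, x6 = kg of triple superphosphate.
Minimise 0.07x1 + 0.68x2 + 0.8x3 + 0.78x4 + 0.97x5 + 0.71x6 with:
  0.02x1 + 0.33x2 + 0.47x3 + 0.15x4 ≥ 1.05   (nitrogen)
  0.18x5 + 0.01x6 ≥ 0.25   (sulfur)
  x1, x2, x3, x4, x5, x6 ≥ 0.
The cheapest feasible vertex uses only urea, potassium sulfate; compost blend, ammonium nitrate, calcium nitrate, triple superphosphate are not used. The nitrogen and sulfur requirements are met with equality.
Solving gives x3 = 2.234, x5 = 1.389.
Hence cost = 0.8·2.234 + 0.97·1.389 = R$3.1345.

R$3.13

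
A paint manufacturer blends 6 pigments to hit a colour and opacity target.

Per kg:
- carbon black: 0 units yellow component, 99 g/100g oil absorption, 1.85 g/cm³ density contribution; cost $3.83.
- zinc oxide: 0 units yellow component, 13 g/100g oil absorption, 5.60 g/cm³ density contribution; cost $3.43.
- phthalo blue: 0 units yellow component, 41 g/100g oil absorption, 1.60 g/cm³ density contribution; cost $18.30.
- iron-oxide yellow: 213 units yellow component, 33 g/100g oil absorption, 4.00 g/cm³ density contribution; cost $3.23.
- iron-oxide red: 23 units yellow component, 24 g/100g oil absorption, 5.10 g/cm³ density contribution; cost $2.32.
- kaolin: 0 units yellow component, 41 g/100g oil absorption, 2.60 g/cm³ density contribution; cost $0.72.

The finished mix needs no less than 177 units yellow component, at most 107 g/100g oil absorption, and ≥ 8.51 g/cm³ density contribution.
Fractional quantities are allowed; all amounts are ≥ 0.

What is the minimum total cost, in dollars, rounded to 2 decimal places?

$4.15

Set it up as a linear program. Let x1 = kg of carbon black, x2 = kg of zinc oxide, x3 = kg of phthalo blue, x4 = kg of iron-oxide yellow, x5 = kg of iron-oxide red, x6 = kg of kaolin.
Minimise 3.83x1 + 3.43x2 + 18.3x3 + 3.23x4 + 2.32x5 + 0.72x6 s.t.:
  213x4 + 23x5 ≥ 177   (yellow component)
  99x1 + 13x2 + 41x3 + 33x4 + 24x5 + 41x6 ≤ 107   (oil absorption)
  1.85x1 + 5.6x2 + 1.6x3 + 4x4 + 5.1x5 + 2.6x6 ≥ 8.51   (density contribution)
  x1, x2, x3, x4, x5, x6 ≥ 0.
The minimum-cost mix takes nothing from carbon black, zinc oxide, phthalo blue — only iron-oxide yellow, iron-oxide red, kaolin. The yellow component, oil absorption, density contribution requirements are met with equality.
So iron-oxide yellow = 0.8265 kg, iron-oxide red = 0.04142 kg, kaolin = 1.92 kg.
Total cost: 3.23·0.8265 + 2.32·0.04142 + 0.72·1.92 = 4.1481.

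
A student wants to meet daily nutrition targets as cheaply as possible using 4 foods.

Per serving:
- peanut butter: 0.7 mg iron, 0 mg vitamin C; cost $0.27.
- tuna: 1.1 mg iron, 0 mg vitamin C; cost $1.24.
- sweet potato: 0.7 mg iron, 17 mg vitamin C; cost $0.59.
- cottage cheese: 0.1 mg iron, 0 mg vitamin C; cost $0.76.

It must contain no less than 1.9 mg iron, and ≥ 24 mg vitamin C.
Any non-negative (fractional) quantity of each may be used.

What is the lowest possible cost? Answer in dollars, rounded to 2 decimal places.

$1.18

Let x1 = servings of peanut butter, x2 = servings of tuna, x3 = servings of sweet potato, x4 = servings of cottage cheese.
min 0.27x1 + 1.24x2 + 0.59x3 + 0.76x4 s.t.:
  0.7x1 + 1.1x2 + 0.7x3 + 0.1x4 ≥ 1.9   (iron)
  17x3 ≥ 24   (vitamin C)
  x1, x2, x3, x4 ≥ 0.
The cheapest feasible vertex uses only peanut butter, sweet potato; tuna, cottage cheese are not used. Binding constraints: iron and vitamin C.
Solving gives x1 = 1.303, x3 = 1.412.
Hence cost = 0.27·1.303 + 0.59·1.412 = $1.1849.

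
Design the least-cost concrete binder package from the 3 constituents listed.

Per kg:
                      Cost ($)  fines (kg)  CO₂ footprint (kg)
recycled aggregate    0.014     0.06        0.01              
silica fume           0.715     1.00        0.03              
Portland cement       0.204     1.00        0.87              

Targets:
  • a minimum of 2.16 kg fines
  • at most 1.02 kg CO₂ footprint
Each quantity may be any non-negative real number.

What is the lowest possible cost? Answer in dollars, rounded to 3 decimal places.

Set it up as a linear program. Let x1 = kg of recycled aggregate, x2 = kg of silica fume, x3 = kg of Portland cement.
Minimise 0.014x1 + 0.715x2 + 0.204x3 s.t.:
  0.06x1 + 1x2 + 1x3 ≥ 2.16   (fines)
  0.01x1 + 0.03x2 + 0.87x3 ≤ 1.02   (CO₂ footprint)
  x1, x2, x3 ≥ 0.
The optimal basis is {recycled aggregate, Portland cement}; silica fume drops out. There the fines and CO₂ footprint constraints are tight.
That vertex is x1 = 20.36, x3 = 0.9384.
Cost = 0.014·20.36 + 0.204·0.9384 = 0.47647.

$0.476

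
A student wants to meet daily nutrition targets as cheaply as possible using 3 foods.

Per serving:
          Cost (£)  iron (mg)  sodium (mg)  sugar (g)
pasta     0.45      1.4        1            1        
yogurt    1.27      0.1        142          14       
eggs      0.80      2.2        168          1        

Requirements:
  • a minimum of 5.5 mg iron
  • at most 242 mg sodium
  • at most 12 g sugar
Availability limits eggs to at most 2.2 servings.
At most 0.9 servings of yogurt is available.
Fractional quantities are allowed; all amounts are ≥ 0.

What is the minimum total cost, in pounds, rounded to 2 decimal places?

£1.77

Let x1 = servings of pasta, x2 = servings of yogurt, x3 = servings of eggs.
min 0.45x1 + 1.27x2 + 0.8x3 subject to:
  1.4x1 + 0.1x2 + 2.2x3 ≥ 5.5   (iron)
  1x1 + 142x2 + 168x3 ≤ 242   (sodium)
  1x1 + 14x2 + 1x3 ≤ 12   (sugar)
  x3 ≤ 2.2
  x2 ≤ 0.9
  x1, x2, x3 ≥ 0.
At the optimum only pasta is positive (yogurt, eggs = 0). The iron requirement is met with equality.
So pasta = 3.929 servings.
Cost = 0.45·3.929 = 1.7681.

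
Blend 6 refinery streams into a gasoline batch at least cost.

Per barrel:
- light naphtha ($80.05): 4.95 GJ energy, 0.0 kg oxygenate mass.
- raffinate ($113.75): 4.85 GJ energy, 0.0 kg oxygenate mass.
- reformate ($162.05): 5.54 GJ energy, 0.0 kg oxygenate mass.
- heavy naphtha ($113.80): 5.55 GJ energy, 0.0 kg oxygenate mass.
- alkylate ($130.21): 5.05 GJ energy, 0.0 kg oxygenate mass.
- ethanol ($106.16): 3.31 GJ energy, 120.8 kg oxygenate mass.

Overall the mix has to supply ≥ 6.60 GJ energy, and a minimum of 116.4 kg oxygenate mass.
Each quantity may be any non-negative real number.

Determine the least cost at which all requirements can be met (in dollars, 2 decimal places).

Let x1 = barrels of light naphtha, x2 = barrels of raffinate, x3 = barrels of reformate, x4 = barrels of heavy naphtha, x5 = barrels of alkylate, x6 = barrels of ethanol.
min 80.05x1 + 113.75x2 + 162.05x3 + 113.8x4 + 130.21x5 + 106.16x6 s.t.:
  4.95x1 + 4.85x2 + 5.54x3 + 5.55x4 + 5.05x5 + 3.31x6 ≥ 6.6   (energy)
  120.8x6 ≥ 116.4   (oxygenate mass)
  x1, x2, x3, x4, x5, x6 ≥ 0.
The minimum-cost mix takes nothing from raffinate, reformate, heavy naphtha, alkylate — only light naphtha, ethanol. Binding constraints: energy and oxygenate mass.
Solving gives x1 = 0.689, x6 = 0.9636.
Hence cost = 80.05·0.689 + 106.16·0.9636 = $157.4502.

$157.45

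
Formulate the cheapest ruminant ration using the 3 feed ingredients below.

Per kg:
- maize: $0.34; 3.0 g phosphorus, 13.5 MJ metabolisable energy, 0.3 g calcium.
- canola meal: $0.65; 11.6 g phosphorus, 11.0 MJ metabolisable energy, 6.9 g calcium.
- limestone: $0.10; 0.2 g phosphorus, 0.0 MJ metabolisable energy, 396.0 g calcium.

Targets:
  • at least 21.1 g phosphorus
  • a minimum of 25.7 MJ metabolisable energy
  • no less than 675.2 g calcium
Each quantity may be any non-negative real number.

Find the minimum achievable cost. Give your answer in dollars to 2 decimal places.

Set it up as a linear program. Let x1 = kg of maize, x2 = kg of canola meal, x3 = kg of limestone.
Minimize 0.34x1 + 0.65x2 + 0.1x3 subject to:
  3x1 + 11.6x2 + 0.2x3 ≥ 21.1   (phosphorus)
  13.5x1 + 11x2 ≥ 25.7   (metabolisable energy)
  0.3x1 + 6.9x2 + 396x3 ≥ 675.2   (calcium)
  x1, x2, x3 ≥ 0.
The optimal mix uses every input. There the phosphorus, metabolisable energy, calcium constraints are tight.
So maize = 0.564 kg, canola meal = 1.644 kg, limestone = 1.676 kg.
Objective = 0.34·0.564 + 0.65·1.644 + 0.1·1.676 = 1.4280.

$1.43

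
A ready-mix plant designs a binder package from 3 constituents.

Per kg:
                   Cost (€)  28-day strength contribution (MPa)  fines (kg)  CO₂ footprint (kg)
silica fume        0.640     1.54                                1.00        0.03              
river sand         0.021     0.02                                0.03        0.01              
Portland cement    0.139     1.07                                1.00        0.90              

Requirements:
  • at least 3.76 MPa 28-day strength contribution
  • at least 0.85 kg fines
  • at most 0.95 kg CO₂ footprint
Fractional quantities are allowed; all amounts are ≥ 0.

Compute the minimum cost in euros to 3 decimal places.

€1.258

This is a linear program. Let x1 = kg of silica fume, x2 = kg of river sand, x3 = kg of Portland cement.
min 0.64x1 + 0.021x2 + 0.139x3 subject to:
  1.54x1 + 0.02x2 + 1.07x3 ≥ 3.76   (28-day strength contribution)
  1x1 + 0.03x2 + 1x3 ≥ 0.85   (fines)
  0.03x1 + 0.01x2 + 0.9x3 ≤ 0.95   (CO₂ footprint)
  x1, x2, x3 ≥ 0.
The cheapest feasible vertex uses only silica fume, Portland cement; river sand is not used. Binding constraints: 28-day strength contribution and CO₂ footprint.
Solving gives x1 = 1.749, x3 = 0.9973.
Cost = 0.64·1.749 + 0.139·0.9973 = 1.25798.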